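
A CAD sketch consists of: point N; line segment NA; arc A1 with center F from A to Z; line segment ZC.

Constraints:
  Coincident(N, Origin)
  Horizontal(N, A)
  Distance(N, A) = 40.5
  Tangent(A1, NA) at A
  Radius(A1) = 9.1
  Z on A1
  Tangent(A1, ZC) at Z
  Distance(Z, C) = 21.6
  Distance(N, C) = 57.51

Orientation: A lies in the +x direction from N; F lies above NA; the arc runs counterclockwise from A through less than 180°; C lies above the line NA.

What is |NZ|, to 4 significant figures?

50.51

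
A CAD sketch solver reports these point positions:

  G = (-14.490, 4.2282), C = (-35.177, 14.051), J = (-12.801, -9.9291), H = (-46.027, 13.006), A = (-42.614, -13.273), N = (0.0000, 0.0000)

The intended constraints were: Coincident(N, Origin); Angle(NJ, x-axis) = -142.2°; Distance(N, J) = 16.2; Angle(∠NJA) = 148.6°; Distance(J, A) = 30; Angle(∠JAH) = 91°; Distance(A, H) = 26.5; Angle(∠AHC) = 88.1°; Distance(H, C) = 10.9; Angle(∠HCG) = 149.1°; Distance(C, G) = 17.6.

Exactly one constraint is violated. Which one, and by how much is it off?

Distance(C, G) = 17.6 — off by 5.30.

N = (0.00, 0.00) ✓; NJ at -142.2° ✓; |NJ| = 16.20 ✓; ∠NJA = 148.6° ✓; |JA| = 30.00 ✓; ∠JAH = 91.00° ✓; |AH| = 26.50 ✓; ∠AHC = 88.10° ✓; |HC| = 10.90 ✓; ∠HCG = 149.1° ✓; |CG| = 22.90 ✗.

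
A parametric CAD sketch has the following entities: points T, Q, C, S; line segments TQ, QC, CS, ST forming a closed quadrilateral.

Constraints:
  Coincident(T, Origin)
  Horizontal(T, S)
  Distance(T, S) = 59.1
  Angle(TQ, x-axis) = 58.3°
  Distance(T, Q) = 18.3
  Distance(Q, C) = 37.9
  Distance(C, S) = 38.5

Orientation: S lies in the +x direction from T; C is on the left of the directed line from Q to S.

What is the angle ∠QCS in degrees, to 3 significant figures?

85.5°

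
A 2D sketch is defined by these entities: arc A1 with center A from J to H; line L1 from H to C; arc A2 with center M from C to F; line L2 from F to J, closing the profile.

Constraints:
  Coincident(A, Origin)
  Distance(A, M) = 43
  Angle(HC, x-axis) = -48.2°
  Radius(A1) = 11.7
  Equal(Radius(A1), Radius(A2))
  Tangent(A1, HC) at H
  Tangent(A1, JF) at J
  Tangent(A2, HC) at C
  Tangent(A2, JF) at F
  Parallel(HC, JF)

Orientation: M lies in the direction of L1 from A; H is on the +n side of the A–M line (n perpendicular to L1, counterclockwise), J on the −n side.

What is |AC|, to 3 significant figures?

44.6

The slot axis is L1's direction at -48.2°, so u = (cos -48.2°, sin -48.2°) = (0.667, -0.745) and n = (−sin -48.2°, cos -48.2°) = (0.745, 0.667). A is at the origin and M lies 43.0 along u from A, so M = 43.0·u = (28.7, -32.1). Tangency of A1 to both parallel lines with radius 11.7 puts H and J at A ± 11.7·n: H = (8.72, 7.80), J = (-8.72, -7.80). Equal radii place C and F the same way about M: C = M + 11.7·n = (37.4, -24.3), F = M − 11.7·n = (19.9, -39.9). Then |AC| = |C − A| = 44.6.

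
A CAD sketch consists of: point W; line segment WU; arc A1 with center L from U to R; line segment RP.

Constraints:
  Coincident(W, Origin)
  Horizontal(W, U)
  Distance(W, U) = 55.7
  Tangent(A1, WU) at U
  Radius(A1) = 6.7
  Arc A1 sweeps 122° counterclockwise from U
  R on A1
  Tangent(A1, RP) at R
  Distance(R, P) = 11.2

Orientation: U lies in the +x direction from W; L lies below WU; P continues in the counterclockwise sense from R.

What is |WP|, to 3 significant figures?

59.3

On A1, U sits at bearing 90° from L; a 122° counterclockwise sweep puts R at bearing 212°, so R = L + 6.7·(cos 212°, sin 212°) = (50.0, -10.3). The tangent condition forces LR to be normal to RP, so RP runs along (−sin 212°, cos 212°); with |RP| = 11.2, P = (56.0, -19.7). Then |WP| = |P − W| = 59.3.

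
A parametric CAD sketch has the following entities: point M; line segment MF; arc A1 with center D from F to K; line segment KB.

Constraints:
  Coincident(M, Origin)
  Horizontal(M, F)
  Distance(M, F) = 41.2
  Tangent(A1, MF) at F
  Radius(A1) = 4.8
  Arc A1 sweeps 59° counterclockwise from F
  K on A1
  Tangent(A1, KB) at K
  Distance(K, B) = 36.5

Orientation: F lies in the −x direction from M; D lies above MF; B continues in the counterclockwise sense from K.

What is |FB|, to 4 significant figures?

40.68

On A1, F sits at bearing -90° from D; a 59° counterclockwise sweep puts K at bearing -31°, so K = D + 4.8·(cos -31°, sin -31°) = (-37.09, 2.328). A1 meets KB tangentially, so DK is at right angles to KB, so KB runs along (−sin -31°, cos -31°); with |KB| = 36.5, B = (-18.29, 33.61). Then |FB| = |B − F| = 40.68.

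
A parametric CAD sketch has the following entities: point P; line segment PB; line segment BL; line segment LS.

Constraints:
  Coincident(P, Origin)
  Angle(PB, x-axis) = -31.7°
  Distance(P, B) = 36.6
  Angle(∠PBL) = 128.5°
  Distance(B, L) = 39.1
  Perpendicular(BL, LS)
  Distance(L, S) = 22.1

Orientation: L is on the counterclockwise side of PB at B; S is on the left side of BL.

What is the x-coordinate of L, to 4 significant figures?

67.93

P is at the origin; PB runs at -31.7° with length 36.6, so B = 36.6·(cos -31.7°, sin -31.7°) = (31.14, -19.23). ∠PBL = 128.5°, so BL runs at -31.7° + (180° − 128.5°) = 19.80° from the x-axis; with |BL| = 39.1, L = B + 39.1·(cos 19.80°, sin 19.80°) = (67.93, -5.988). So L.x = 67.93.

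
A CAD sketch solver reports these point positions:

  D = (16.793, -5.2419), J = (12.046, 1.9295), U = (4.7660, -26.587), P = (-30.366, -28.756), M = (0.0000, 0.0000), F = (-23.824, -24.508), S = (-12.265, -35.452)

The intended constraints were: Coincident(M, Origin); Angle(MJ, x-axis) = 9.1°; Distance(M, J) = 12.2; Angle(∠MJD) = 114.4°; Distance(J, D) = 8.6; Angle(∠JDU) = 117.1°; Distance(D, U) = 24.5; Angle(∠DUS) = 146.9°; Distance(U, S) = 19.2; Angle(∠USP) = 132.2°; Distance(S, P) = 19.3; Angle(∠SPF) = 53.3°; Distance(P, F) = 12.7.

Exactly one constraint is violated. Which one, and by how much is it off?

Distance(P, F) = 12.7 — off by 4.90.

M = (0.00, 0.00) ✓; MJ at 9.100° ✓; |MJ| = 12.20 ✓; ∠MJD = 114.4° ✓; |JD| = 8.600 ✓; ∠JDU = 117.1° ✓; |DU| = 24.50 ✓; ∠DUS = 146.9° ✓; |US| = 19.20 ✓; ∠USP = 132.2° ✓; |SP| = 19.30 ✓; ∠SPF = 53.30° ✓; |PF| = 7.800 ✗.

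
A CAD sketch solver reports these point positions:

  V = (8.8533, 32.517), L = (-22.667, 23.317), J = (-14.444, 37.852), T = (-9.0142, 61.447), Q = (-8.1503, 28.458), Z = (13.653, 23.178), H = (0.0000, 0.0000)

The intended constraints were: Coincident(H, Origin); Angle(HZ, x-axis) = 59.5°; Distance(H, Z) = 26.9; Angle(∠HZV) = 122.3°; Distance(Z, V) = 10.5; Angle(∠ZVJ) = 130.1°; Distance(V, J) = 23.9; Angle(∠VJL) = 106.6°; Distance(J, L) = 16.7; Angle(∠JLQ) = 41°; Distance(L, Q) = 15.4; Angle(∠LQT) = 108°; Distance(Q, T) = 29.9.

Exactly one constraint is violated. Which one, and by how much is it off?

Distance(Q, T) = 29.9 — off by 3.10.

H = (0.00, 0.00) ✓; HZ at 59.50° ✓; |HZ| = 26.90 ✓; ∠HZV = 122.3° ✓; |ZV| = 10.50 ✓; ∠ZVJ = 130.1° ✓; |VJ| = 23.90 ✓; ∠VJL = 106.6° ✓; |JL| = 16.70 ✓; ∠JLQ = 41.00° ✓; |LQ| = 15.40 ✓; ∠LQT = 108.0° ✓; |QT| = 33.00 ✗.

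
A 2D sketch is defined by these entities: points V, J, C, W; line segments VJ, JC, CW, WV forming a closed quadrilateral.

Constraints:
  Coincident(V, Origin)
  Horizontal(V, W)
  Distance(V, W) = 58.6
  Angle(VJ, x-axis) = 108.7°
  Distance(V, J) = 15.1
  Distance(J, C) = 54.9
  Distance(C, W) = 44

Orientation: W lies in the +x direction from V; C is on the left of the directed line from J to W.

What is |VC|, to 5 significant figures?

59.553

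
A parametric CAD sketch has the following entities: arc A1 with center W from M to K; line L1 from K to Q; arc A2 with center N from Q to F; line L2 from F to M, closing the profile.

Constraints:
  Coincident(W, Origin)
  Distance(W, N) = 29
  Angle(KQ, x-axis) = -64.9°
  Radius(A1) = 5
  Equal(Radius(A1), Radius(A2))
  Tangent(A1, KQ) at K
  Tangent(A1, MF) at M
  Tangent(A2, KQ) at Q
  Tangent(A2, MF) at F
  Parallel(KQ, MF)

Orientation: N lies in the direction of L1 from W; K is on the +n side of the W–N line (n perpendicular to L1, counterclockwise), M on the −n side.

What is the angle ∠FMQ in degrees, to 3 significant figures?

19.0°

The slot axis is L1's direction at -64.9°, so u = (cos -64.9°, sin -64.9°) = (0.424, -0.906) and n = (−sin -64.9°, cos -64.9°) = (0.906, 0.424). W is at the origin and N lies 29.0 along u from W, so N = 29.0·u = (12.3, -26.3). Tangency of A1 to both parallel lines with radius 5.0 puts K and M at W ± 5.0·n: K = (4.53, 2.12), M = (-4.53, -2.12). Equal radii place Q and F the same way about N: Q = N + 5.0·n = (16.8, -24.1), F = N − 5.0·n = (7.77, -28.4). Then cos ∠FMQ = MF·MQ / (|MF||MQ|), giving 19.0°.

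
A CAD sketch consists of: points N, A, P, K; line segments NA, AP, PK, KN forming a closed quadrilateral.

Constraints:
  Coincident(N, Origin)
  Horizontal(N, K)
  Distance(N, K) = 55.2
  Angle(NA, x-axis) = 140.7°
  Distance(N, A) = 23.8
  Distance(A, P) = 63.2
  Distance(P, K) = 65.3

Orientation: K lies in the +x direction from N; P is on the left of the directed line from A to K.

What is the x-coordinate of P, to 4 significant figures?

27.08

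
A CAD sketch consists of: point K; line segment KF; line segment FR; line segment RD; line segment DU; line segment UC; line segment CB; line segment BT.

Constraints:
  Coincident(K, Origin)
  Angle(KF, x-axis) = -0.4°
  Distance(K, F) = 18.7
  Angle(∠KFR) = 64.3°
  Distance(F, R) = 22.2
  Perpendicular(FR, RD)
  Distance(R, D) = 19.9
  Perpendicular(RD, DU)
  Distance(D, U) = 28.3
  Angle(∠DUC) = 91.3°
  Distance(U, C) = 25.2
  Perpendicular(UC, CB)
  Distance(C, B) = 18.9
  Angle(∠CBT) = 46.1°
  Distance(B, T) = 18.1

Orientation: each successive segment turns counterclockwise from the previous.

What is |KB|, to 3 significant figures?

22.9

∠DUC = 91.3° gives UC at 24.0° from the x-axis; with |UC| = 25.2, C = (26.3, -3.90). UC ⟂ CB, so CB runs at 114°; with |CB| = 18.9, B = (18.6, 13.4). Then |KB| = |B − K| = 22.9.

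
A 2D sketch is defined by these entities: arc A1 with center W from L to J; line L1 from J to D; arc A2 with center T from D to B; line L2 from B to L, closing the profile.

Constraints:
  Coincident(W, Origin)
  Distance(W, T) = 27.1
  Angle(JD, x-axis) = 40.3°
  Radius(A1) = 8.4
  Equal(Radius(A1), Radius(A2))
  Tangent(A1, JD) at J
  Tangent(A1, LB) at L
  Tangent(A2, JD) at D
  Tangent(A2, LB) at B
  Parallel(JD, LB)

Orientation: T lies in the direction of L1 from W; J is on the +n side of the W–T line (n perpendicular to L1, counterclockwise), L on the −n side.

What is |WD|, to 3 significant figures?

28.4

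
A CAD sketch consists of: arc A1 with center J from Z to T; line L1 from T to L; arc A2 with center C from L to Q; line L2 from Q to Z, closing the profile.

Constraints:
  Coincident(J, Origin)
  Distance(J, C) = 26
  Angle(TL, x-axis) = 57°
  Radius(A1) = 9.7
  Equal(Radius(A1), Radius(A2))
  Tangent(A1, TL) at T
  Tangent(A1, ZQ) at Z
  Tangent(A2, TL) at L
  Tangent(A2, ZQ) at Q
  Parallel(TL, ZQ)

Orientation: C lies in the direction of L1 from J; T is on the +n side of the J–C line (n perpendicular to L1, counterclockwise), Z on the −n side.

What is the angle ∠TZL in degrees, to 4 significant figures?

53.27°

Tangency of A1 to both parallel lines with radius 9.7 puts T and Z at J ± 9.7·n: T = (-8.135, 5.283), Z = (8.135, -5.283). Equal radii place L and Q the same way about C: L = C + 9.7·n = (6.026, 27.09), Q = C − 9.7·n = (22.30, 16.52). Then cos ∠TZL = ZT·ZL / (|ZT||ZL|), giving 53.27°.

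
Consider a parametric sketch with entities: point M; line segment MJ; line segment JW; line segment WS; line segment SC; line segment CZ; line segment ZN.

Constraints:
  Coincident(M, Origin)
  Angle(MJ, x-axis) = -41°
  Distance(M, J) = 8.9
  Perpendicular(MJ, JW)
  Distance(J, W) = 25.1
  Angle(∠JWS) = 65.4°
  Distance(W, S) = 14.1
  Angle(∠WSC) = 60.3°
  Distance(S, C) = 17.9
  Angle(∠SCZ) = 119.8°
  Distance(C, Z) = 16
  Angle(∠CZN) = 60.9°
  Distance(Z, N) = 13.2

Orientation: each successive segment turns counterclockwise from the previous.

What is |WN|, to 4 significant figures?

5.945

M is at the origin; MJ runs at -41.0° with length 8.9, so J = (6.717, -5.839). MJ is perpendicular to JW, so JW runs at 49.00°; with |JW| = 25.1, W = (23.18, 13.10). ∠JWS = 65.4° gives WS at 163.6° from the x-axis; with |WS| = 14.1, S = (9.658, 17.09). ∠WSC = 60.3° gives SC at -76.70° from the x-axis; with |SC| = 17.9, C = (13.78, -0.3346). ∠SCZ = 119.8° gives CZ at -16.50° from the x-axis; with |CZ| = 16.0, Z = (29.12, -4.879). ∠CZN = 60.9° gives ZN at 102.6° from the x-axis; with |ZN| = 13.2, N = (26.24, 8.003). Then |WN| = |N − W| = 5.945.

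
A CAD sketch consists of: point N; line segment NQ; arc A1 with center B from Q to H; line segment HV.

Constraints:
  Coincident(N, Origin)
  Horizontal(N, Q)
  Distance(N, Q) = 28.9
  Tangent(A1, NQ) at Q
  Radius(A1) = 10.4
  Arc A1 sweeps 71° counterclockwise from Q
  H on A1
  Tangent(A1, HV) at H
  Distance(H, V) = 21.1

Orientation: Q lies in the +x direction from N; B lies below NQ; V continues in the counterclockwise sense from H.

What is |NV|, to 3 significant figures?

29.6

N is at the origin; N and Q share the same y with |NQ| = 28.9 and Q on the +x side, so Q = (28.9, 0.00). Tangency of A1 to NQ means the radius BQ is perpendicular to NQ, so B = Q + (0, -10.4) = (28.9, -10.4). On A1, Q sits at bearing 90° from B; a 71° counterclockwise sweep puts H at bearing 161°, so H = B + 10.4·(cos 161°, sin 161°) = (19.1, -7.01). Tangency of A1 to HV means the radius BH is perpendicular to HV, so HV runs along (−sin 161°, cos 161°); with |HV| = 21.1, V = (12.2, -27.0). Then |NV| = |V − N| = 29.6.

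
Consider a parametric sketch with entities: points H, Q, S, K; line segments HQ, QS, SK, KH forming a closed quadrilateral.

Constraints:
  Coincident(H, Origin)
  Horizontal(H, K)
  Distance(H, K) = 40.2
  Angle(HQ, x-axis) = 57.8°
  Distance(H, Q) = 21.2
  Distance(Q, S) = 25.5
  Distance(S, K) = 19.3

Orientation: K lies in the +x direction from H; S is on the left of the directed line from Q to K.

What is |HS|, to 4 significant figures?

41.39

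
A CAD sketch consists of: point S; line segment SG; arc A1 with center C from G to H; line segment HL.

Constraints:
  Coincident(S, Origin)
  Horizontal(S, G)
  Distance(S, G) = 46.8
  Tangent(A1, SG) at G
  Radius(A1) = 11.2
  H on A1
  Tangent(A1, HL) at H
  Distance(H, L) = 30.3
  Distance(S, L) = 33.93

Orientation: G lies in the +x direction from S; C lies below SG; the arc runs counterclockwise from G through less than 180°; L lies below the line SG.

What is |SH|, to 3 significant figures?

38.3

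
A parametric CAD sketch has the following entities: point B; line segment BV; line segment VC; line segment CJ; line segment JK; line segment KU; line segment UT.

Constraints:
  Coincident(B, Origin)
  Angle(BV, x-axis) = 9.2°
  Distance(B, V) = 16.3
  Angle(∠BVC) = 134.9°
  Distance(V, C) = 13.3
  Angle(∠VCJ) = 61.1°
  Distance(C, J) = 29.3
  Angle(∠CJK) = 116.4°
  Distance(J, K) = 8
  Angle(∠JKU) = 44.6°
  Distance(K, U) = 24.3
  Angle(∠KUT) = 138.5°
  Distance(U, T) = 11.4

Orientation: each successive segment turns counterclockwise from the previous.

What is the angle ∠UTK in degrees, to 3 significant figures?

28.5°

∠JKU = 44.6° gives KU at 12.2° from the x-axis; with |KU| = 24.3, U = (14.1, 15.3). ∠KUT = 138.5° gives UT at 53.7° from the x-axis; with |UT| = 11.4, T = (20.9, 24.5). Then cos ∠UTK = TU·TK / (|TU||TK|), giving 28.5°.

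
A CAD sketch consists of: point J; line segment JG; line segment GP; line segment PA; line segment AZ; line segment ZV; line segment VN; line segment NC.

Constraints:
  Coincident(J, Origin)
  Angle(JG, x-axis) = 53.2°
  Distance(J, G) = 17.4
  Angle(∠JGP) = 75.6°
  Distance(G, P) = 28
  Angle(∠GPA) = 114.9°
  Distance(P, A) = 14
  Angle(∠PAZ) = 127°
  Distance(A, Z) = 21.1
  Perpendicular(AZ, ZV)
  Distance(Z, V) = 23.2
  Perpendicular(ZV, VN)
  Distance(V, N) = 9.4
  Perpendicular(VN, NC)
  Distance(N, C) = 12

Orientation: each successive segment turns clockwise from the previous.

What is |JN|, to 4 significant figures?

5.964

J is at the origin; JG runs at 53.2° with length 17.4, so G = (10.42, 13.93). ∠JGP = 75.6° gives GP at -51.20° from the x-axis; with |GP| = 28.0, P = (27.97, -7.889). ∠GPA = 114.9° gives PA at -116.3° from the x-axis; with |PA| = 14.0, A = (21.76, -20.44). ∠PAZ = 127.0° gives AZ at -169.3° from the x-axis; with |AZ| = 21.1, Z = (1.032, -24.36). AZ is perpendicular to ZV, so ZV runs at 100.7°; with |ZV| = 23.2, V = (-3.276, -1.560). ZV is perpendicular to VN, so VN runs at 10.70°; with |VN| = 9.4, N = (5.961, 0.1848). Then |JN| = |N − J| = 5.964.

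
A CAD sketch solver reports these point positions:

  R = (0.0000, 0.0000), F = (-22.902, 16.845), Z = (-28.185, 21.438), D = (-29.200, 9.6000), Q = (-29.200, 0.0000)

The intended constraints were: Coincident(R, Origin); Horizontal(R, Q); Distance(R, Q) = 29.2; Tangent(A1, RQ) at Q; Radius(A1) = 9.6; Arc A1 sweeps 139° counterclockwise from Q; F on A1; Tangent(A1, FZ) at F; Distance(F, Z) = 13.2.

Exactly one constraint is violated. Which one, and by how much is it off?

Distance(F, Z) = 13.2 — off by 6.20.

R = (0.00, 0.00) ✓; R.y = 0.00, Q.y = 0.00 ✓; |RQ| = 29.20 ✓; ∠(DQ, QR) = 90.00° ✓; |DQ| = 9.600 ✓; bearing(D→F) − bearing(D→Q) = 139.0° ✓; |DF| = 9.600 ✓; ∠(DF, FZ) = 90.00° ✓; |FZ| = 7.000 ✗.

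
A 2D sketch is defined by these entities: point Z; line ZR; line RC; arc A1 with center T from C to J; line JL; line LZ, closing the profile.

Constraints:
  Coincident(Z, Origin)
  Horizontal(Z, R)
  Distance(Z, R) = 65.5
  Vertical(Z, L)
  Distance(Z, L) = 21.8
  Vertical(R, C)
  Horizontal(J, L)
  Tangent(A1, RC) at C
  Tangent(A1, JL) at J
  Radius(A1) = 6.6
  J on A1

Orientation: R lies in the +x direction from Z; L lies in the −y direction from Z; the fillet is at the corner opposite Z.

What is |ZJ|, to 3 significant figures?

62.8

Z is at the origin; Z and R share the same y with |ZR| = 65.5 and R on the +x side, so R = (65.5, 0.00). Z and L share the same x with |ZL| = 21.8 and L on the −y side, so L = (0.00, -21.8). The virtual corner opposite Z is at (65.5, -21.8). A1 meets RC tangentially, so TC is at right angles to RC and tangency of A1 to JL means the radius TJ is perpendicular to JL, with radius 6.6, so the center T sits 6.6 in from both sides at T = (58.9, -15.2). That places the tangent points at C = (65.5, -15.2) on RC and J = (58.9, -21.8) on JL. Then |ZJ| = |J − Z| = 62.8.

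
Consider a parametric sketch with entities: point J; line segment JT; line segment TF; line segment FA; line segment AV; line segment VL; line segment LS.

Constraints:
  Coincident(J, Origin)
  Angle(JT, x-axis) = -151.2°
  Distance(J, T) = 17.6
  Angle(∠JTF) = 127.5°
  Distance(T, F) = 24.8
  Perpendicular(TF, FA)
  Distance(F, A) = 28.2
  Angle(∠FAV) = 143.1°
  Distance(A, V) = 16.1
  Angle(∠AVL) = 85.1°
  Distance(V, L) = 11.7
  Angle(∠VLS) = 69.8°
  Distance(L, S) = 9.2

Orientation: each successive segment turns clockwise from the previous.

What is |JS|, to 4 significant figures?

29.37

J is at the origin; JT runs at -151.2° with length 17.6, so T = (-15.42, -8.479). ∠JTF = 127.5° gives TF at 156.3° from the x-axis; with |TF| = 24.8, F = (-38.13, 1.489). TF is perpendicular to FA, so FA runs at 66.30°; with |FA| = 28.2, A = (-26.80, 27.31). ∠FAV = 143.1° gives AV at 29.40° from the x-axis; with |AV| = 16.1, V = (-12.77, 35.21). ∠AVL = 85.1° gives VL at -65.50° from the x-axis; with |VL| = 11.7, L = (-7.918, 24.57). ∠VLS = 69.8° gives LS at -175.7° from the x-axis; with |LS| = 9.2, S = (-17.09, 23.88). Then |JS| = |S − J| = 29.37.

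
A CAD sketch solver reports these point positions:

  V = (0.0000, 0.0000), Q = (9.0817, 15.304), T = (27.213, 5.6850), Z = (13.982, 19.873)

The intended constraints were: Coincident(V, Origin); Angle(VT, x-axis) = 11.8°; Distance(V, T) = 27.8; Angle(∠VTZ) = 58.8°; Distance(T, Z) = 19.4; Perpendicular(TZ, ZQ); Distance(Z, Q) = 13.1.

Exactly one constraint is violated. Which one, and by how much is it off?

Distance(Z, Q) = 13.1 — off by 6.40.

V = (0.00, 0.00) ✓; VT at 11.80° ✓; |VT| = 27.80 ✓; ∠VTZ = 58.80° ✓; |TZ| = 19.40 ✓; ∠(TZ, ZQ) = 90.00° ✓; |ZQ| = 6.700 ✗.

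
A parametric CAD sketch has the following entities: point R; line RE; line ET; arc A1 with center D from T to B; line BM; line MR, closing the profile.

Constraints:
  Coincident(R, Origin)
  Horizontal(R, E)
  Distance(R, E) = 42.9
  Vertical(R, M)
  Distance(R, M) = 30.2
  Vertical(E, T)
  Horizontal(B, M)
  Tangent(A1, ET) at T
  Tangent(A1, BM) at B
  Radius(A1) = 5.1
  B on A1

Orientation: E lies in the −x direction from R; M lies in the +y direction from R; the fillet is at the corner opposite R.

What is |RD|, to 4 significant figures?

45.37

R is at the origin; RE is horizontal with |RE| = 42.9 and E on the −x side, so E = (-42.90, 0.000). R and M share the same x with |RM| = 30.2 and M on the +y side, so M = (0.000, 30.20). The virtual corner opposite R is at (-42.90, 30.20). The tangent condition forces DT to be normal to ET and the tangent condition forces DB to be normal to BM, with radius 5.1, so the center D sits 5.1 in from both sides at D = (-37.80, 25.10). Then |RD| = |D − R| = 45.37.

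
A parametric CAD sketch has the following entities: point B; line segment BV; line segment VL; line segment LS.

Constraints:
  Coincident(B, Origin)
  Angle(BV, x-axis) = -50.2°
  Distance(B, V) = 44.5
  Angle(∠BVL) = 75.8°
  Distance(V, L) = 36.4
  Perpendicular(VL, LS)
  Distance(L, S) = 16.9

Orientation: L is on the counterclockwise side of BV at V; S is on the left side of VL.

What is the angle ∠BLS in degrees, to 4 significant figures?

30.57°

B is at the origin; BV runs at -50.2° with length 44.5, so V = 44.5·(cos -50.2°, sin -50.2°) = (28.48, -34.19). ∠BVL = 75.8°, so VL runs at -50.2° + (180° − 75.8°) = 54.00° from the x-axis; with |VL| = 36.4, L = V + 36.4·(cos 54.00°, sin 54.00°) = (49.88, -4.740). VL ⟂ LS; with |LS| = 16.9 on the left of VL, S = L + 16.9·(-0.8090, 0.5878) = (36.21, 5.193). Then cos ∠BLS = LB·LS / (|LB||LS|), giving 30.57°.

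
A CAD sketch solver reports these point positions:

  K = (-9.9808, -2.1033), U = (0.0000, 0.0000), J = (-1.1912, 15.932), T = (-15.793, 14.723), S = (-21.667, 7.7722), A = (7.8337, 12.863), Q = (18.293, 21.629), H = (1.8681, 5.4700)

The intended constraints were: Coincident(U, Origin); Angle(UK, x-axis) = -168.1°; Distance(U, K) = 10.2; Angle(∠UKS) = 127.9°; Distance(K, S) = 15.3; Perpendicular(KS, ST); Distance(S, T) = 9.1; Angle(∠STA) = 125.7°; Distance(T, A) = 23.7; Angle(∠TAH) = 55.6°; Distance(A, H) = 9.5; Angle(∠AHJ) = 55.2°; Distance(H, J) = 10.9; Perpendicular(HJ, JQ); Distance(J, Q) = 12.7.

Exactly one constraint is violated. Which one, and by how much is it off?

Distance(J, Q) = 12.7 — off by 7.60.

U = (0.00, 0.00) ✓; UK at -168.1° ✓; |UK| = 10.20 ✓; ∠UKS = 127.9° ✓; |KS| = 15.30 ✓; ∠(KS, ST) = 90.00° ✓; |ST| = 9.100 ✓; ∠STA = 125.7° ✓; |TA| = 23.70 ✓; ∠TAH = 55.60° ✓; |AH| = 9.500 ✓; ∠AHJ = 55.20° ✓; |HJ| = 10.90 ✓; ∠(HJ, JQ) = 90.00° ✓; |JQ| = 20.30 ✗.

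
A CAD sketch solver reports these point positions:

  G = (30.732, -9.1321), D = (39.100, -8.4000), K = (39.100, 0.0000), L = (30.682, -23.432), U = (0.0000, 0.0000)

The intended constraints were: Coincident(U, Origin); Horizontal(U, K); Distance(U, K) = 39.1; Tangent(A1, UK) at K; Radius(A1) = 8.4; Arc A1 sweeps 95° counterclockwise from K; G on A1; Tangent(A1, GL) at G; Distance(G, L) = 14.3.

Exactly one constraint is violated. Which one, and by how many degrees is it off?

Tangent(A1, GL) at G — off by 5.20°.

U = (0.00, 0.00) ✓; U.y = 0.00, K.y = 0.00 ✓; |UK| = 39.10 ✓; ∠(DK, KU) = 90.00° ✓; |DK| = 8.400 ✓; bearing(D→G) − bearing(D→K) = 95.00° ✓; |DG| = 8.400 ✓; ∠(DG, GL) = 95.20° ✗; |GL| = 14.30 ✓.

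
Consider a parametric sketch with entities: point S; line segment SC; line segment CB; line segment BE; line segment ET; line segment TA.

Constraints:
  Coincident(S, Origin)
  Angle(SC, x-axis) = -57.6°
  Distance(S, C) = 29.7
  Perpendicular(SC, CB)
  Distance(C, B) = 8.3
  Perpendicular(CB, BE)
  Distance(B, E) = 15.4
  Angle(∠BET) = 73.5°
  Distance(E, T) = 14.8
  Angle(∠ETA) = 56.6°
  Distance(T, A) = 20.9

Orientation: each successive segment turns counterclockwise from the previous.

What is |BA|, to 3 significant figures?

2.89

S is at the origin; SC runs at -57.6° with length 29.7, so C = (15.9, -25.1). SC is perpendicular to CB, so CB runs at 32.4°; with |CB| = 8.3, B = (22.9, -20.6). CB ⟂ BE, so BE runs at 122°; with |BE| = 15.4, E = (14.7, -7.63). ∠BET = 73.5° gives ET at -131° from the x-axis; with |ET| = 14.8, T = (4.94, -18.8). ∠ETA = 56.6° gives TA at -7.70° from the x-axis; with |TA| = 20.9, A = (25.7, -21.6). Then |BA| = |A − B| = 2.89.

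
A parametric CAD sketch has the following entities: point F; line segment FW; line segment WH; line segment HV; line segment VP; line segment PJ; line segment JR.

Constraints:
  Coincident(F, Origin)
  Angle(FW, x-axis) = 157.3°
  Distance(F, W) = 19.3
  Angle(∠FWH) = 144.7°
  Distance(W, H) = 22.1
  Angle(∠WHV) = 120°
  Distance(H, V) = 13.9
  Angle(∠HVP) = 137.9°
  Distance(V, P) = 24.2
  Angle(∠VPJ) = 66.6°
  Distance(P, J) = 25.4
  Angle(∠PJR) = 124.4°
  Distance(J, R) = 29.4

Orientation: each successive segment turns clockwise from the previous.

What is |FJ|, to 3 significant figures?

21.4

F is at the origin; FW runs at 157.3° with length 19.3, so W = (-17.8, 7.45). ∠FWH = 144.7° gives WH at 122° from the x-axis; with |WH| = 22.1, H = (-29.5, 26.2). ∠WHV = 120.0° gives HV at 62.0° from the x-axis; with |HV| = 13.9, V = (-23.0, 38.5). ∠HVP = 137.9° gives VP at 19.9° from the x-axis; with |VP| = 24.2, P = (-0.236, 46.7). ∠VPJ = 66.6° gives PJ at -93.5° from the x-axis; with |PJ| = 25.4, J = (-1.79, 21.3). Then |FJ| = |J − F| = 21.4.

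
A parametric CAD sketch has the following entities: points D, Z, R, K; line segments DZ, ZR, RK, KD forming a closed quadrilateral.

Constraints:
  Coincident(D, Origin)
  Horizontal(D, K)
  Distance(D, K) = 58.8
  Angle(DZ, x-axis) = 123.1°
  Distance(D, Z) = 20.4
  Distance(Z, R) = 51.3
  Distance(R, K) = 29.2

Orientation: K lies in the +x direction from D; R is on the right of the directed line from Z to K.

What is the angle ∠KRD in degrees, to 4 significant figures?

138.6°

D is at the origin; D and K share the same y with |DK| = 58.8 and K in +x, so K = (58.8, 0). DZ runs at 123.1° with |DZ| = 20.4, so Z = (-11.14, 17.09). R is determined by |ZR| = 51.3 and |RK| = 29.2 together: it lies at the intersection of circle(Z, 51.3) and circle(K, 29.2). With |ZK| = 72.00, the foot of the radical line on ZK is 48.35 from Z and the perpendicular offset is √(51.3² − 48.35²) = 17.13. Taking the right-of-ZK solution: R = (31.76, -11.03).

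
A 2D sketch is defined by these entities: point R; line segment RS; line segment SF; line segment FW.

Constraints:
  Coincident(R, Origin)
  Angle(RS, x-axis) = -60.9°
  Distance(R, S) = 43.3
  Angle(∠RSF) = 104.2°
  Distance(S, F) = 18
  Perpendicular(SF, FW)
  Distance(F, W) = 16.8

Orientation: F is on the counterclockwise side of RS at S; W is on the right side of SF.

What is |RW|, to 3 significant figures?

65.4

∠RSF = 104.2°, so SF runs at -60.9° + (180° − 104.2°) = 14.9° from the x-axis; with |SF| = 18.0, F = S + 18.0·(cos 14.9°, sin 14.9°) = (38.5, -33.2). SF ⟂ FW; with |FW| = 16.8 on the right of SF, W = F + 16.8·(0.257, -0.966) = (42.8, -49.4). Then |RW| = |W − R| = 65.4.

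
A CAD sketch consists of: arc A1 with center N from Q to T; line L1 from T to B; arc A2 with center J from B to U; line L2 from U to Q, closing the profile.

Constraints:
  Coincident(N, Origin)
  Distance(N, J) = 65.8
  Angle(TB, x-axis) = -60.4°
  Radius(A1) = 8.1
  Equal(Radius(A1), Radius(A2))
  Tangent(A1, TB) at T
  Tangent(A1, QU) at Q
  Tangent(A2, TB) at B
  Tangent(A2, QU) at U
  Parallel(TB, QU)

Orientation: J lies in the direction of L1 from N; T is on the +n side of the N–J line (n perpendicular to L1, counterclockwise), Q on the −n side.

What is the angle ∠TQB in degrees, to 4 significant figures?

76.17°

The slot axis is L1's direction at -60.4°, so u = (cos -60.4°, sin -60.4°) = (0.4939, -0.8695) and n = (−sin -60.4°, cos -60.4°) = (0.8695, 0.4939). N is at the origin and J lies 65.8 along u from N, so J = 65.8·u = (32.50, -57.21). Tangency of A1 to both parallel lines with radius 8.1 puts T and Q at N ± 8.1·n: T = (7.043, 4.001), Q = (-7.043, -4.001). Equal radii place B and U the same way about J: B = J + 8.1·n = (39.54, -53.21), U = J − 8.1·n = (25.46, -61.21). Then cos ∠TQB = QT·QB / (|QT||QB|), giving 76.17°.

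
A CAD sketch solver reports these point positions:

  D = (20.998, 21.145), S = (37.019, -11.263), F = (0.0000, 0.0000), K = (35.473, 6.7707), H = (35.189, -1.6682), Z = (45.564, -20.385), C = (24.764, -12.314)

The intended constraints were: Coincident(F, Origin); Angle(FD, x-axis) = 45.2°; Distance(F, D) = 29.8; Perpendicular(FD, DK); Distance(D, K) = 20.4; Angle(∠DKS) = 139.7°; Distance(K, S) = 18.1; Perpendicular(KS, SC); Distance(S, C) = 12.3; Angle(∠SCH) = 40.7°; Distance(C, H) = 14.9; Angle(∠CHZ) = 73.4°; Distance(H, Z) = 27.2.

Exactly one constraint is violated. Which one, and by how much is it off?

Distance(H, Z) = 27.2 — off by 5.80.

F = (0.00, 0.00) ✓; FD at 45.20° ✓; |FD| = 29.80 ✓; ∠(FD, DK) = 90.00° ✓; |DK| = 20.40 ✓; ∠DKS = 139.7° ✓; |KS| = 18.10 ✓; ∠(KS, SC) = 90.00° ✓; |SC| = 12.30 ✓; ∠SCH = 40.70° ✓; |CH| = 14.90 ✓; ∠CHZ = 73.40° ✓; |HZ| = 21.40 ✗.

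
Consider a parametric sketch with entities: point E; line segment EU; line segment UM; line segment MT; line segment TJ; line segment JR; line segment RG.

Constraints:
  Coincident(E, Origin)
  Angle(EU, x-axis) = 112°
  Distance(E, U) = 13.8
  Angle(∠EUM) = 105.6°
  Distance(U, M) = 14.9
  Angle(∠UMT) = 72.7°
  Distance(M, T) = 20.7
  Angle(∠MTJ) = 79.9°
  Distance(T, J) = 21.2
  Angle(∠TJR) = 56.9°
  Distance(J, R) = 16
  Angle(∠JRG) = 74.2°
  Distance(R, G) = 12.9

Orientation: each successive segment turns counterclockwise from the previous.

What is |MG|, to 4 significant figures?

16.70

E is at the origin; EU runs at 112.0° with length 13.8, so U = (-5.170, 12.80). ∠EUM = 105.6° gives UM at -173.6° from the x-axis; with |UM| = 14.9, M = (-19.98, 11.13). ∠UMT = 72.7° gives MT at -66.30° from the x-axis; with |MT| = 20.7, T = (-11.66, -7.820). ∠MTJ = 79.9° gives TJ at 33.80° from the x-axis; with |TJ| = 21.2, J = (5.960, 3.974). ∠TJR = 56.9° gives JR at 156.9° from the x-axis; with |JR| = 16.0, R = (-8.757, 10.25). ∠JRG = 74.2° gives RG at -97.30° from the x-axis; with |RG| = 12.9, G = (-10.40, -2.545). Then |MG| = |G − M| = 16.70.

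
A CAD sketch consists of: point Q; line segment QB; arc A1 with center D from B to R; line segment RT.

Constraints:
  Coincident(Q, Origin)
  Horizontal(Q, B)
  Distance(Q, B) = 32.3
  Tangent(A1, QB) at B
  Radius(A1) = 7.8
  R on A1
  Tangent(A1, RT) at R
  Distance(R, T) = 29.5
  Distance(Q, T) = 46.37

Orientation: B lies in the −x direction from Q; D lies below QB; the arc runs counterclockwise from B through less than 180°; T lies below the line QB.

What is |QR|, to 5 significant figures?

40.900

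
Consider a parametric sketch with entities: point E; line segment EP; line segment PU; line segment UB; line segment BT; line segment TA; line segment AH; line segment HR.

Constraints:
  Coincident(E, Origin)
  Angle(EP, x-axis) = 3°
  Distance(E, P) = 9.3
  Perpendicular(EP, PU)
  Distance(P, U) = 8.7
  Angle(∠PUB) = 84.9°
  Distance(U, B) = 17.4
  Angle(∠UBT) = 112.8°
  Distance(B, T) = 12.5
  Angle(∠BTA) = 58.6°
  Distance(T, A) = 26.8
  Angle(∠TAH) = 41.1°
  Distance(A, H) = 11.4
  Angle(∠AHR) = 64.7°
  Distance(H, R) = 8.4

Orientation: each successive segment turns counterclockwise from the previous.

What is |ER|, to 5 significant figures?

4.0850

E is at the origin; EP runs at 3.0° with length 9.3, so P = (9.2873, 0.48672). EP ⟂ PU, so PU runs at 93.000°; with |PU| = 8.7, U = (8.8319, 9.1748). ∠PUB = 84.9° gives UB at -171.90° from the x-axis; with |UB| = 17.4, B = (-8.3945, 6.7231). ∠UBT = 112.8° gives BT at -104.70° from the x-axis; with |BT| = 12.5, T = (-11.566, -5.3677). ∠BTA = 58.6° gives TA at 16.700° from the x-axis; with |TA| = 26.8, A = (14.103, 2.3335). ∠TAH = 41.1° gives AH at 155.60° from the x-axis; with |AH| = 11.4, H = (3.7214, 7.0429). ∠AHR = 64.7° gives HR at -89.100° from the x-axis; with |HR| = 8.4, R = (3.8533, -1.3560). Then |ER| = |R − E| = 4.0850.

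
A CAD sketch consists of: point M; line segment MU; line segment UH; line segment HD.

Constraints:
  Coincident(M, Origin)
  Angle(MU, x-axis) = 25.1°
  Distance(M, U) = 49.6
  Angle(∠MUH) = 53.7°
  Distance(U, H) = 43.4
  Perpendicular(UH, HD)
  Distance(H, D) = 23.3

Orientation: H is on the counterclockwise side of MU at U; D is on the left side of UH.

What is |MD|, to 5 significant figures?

21.795

M is at the origin; MU runs at 25.1° with length 49.6, so U = 49.6·(cos 25.1°, sin 25.1°) = (44.916, 21.040). ∠MUH = 53.7°, so UH runs at 25.1° + (180° − 53.7°) = 151.40° from the x-axis; with |UH| = 43.4, H = U + 43.4·(cos 151.40°, sin 151.40°) = (6.8118, 41.816). UH is perpendicular to HD; with |HD| = 23.3 on the left of UH, D = H + 23.3·(-0.47869, -0.87798) = (-4.3418, 21.359). Then |MD| = |D − M| = 21.795.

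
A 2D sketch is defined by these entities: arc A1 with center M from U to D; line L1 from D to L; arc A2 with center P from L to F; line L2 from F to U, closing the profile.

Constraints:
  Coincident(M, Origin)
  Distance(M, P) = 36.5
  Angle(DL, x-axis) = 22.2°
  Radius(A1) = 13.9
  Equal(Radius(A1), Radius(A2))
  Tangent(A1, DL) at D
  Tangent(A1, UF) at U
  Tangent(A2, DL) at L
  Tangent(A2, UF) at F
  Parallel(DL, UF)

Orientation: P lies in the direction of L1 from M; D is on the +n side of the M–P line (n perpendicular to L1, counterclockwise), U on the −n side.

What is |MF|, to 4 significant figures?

39.06

The slot axis is L1's direction at 22.2°, so u = (cos 22.2°, sin 22.2°) = (0.9259, 0.3778) and n = (−sin 22.2°, cos 22.2°) = (-0.3778, 0.9259). M is at the origin and P lies 36.5 along u from M, so P = 36.5·u = (33.79, 13.79). Tangency of A1 to both parallel lines with radius 13.9 puts D and U at M ± 13.9·n: D = (-5.252, 12.87), U = (5.252, -12.87). Equal radii place L and F the same way about P: L = P + 13.9·n = (28.54, 26.66), F = P − 13.9·n = (39.05, 0.9216). Then |MF| = |F − M| = 39.06.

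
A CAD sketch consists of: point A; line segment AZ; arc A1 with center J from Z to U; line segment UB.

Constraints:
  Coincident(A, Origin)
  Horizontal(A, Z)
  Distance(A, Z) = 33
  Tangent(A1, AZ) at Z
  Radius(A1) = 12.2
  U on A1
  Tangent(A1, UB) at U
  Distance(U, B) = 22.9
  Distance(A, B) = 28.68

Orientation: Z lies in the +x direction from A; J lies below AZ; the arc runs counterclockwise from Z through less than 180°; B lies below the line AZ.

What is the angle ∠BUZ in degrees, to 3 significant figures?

149°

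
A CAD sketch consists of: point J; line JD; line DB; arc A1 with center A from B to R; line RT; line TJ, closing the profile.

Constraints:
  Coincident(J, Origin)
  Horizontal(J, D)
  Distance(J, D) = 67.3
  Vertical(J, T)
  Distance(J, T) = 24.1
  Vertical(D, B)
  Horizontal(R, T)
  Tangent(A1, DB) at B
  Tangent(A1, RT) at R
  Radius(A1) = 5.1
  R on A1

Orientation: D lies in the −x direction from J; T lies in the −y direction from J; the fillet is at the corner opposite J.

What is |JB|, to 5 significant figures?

69.931

J is at the origin; J and D share the same y with |JD| = 67.3 and D on the −x side, so D = (-67.300, 0.0000). JT is vertical with |JT| = 24.1 and T on the −y side, so T = (0.0000, -24.100). The virtual corner opposite J is at (-67.300, -24.100). The tangent condition forces AB to be normal to DB and since A1 is tangent to RT there, AR ⟂ RT, with radius 5.1, so the center A sits 5.1 in from both sides at A = (-62.200, -19.000). That places the tangent points at B = (-67.300, -19.000) on DB and R = (-62.200, -24.100) on RT. Then |JB| = |B − J| = 69.931.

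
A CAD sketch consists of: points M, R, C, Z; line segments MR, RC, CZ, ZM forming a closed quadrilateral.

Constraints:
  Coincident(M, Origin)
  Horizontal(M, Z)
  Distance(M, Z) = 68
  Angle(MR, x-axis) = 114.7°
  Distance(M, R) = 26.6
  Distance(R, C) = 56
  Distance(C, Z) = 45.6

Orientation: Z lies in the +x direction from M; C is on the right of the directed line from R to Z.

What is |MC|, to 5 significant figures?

31.492

M is at the origin; M and Z share the same y with |MZ| = 68.0 and Z in +x, so Z = (68.0, 0). MR runs at 114.7° with |MR| = 26.6, so R = (-11.115, 24.166). C is determined by |RC| = 56.0 and |CZ| = 45.6 together: it lies at the intersection of circle(R, 56.0) and circle(Z, 45.6). With |RZ| = 82.724, the foot of the radical line on RZ is 47.748 from R and the perpendicular offset is √(56.0² − 47.748²) = 29.259. Taking the right-of-RZ solution: C = (26.003, -17.765).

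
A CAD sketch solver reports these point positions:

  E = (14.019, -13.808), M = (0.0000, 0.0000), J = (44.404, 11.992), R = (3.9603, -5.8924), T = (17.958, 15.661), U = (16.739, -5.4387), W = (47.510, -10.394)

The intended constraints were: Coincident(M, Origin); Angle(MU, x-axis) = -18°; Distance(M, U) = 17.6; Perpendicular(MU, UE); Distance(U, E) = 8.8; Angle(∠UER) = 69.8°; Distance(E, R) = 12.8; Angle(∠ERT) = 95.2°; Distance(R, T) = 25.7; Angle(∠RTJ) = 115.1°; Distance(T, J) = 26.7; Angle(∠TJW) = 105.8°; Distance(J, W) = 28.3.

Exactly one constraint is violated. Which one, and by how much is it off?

Distance(J, W) = 28.3 — off by 5.70.

M = (0.00, 0.00) ✓; MU at -18.00° ✓; |MU| = 17.60 ✓; ∠(MU, UE) = 90.00° ✓; |UE| = 8.800 ✓; ∠UER = 69.80° ✓; |ER| = 12.80 ✓; ∠ERT = 95.20° ✓; |RT| = 25.70 ✓; ∠RTJ = 115.1° ✓; |TJ| = 26.70 ✓; ∠TJW = 105.8° ✓; |JW| = 22.60 ✗.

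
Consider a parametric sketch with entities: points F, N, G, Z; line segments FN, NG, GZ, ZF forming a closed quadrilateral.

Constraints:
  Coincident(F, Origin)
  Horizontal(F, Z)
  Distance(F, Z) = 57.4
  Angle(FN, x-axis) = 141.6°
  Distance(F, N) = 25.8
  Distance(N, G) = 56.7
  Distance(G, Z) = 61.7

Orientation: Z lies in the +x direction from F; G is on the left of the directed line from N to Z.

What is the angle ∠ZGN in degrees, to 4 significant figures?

83.93°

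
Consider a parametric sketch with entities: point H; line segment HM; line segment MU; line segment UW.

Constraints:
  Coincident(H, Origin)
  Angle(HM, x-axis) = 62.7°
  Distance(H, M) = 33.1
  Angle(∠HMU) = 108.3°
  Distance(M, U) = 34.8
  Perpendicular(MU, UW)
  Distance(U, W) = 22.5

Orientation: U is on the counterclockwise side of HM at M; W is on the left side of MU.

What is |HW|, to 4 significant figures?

46.07

H is at the origin; HM runs at 62.7° with length 33.1, so M = 33.1·(cos 62.7°, sin 62.7°) = (15.18, 29.41). ∠HMU = 108.3°, so MU runs at 62.7° + (180° − 108.3°) = 134.4° from the x-axis; with |MU| = 34.8, U = M + 34.8·(cos 134.4°, sin 134.4°) = (-9.167, 54.28). MU ⟂ UW; with |UW| = 22.5 on the left of MU, W = U + 22.5·(-0.7145, -0.6997) = (-25.24, 38.53). Then |HW| = |W − H| = 46.07.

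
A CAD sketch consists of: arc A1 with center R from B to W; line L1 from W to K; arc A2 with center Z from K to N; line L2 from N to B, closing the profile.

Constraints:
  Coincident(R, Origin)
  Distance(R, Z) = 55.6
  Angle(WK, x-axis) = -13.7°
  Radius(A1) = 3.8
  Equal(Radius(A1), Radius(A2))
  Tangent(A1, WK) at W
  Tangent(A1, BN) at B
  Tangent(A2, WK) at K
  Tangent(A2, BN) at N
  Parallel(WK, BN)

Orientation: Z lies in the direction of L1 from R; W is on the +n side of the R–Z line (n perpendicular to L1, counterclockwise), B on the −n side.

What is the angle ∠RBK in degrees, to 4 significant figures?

82.22°

Tangency of A1 to both parallel lines with radius 3.8 puts W and B at R ± 3.8·n: W = (0.9000, 3.692), B = (-0.9000, -3.692). Equal radii place K and N the same way about Z: K = Z + 3.8·n = (54.92, -9.476), N = Z − 3.8·n = (53.12, -16.86). Then cos ∠RBK = BR·BK / (|BR||BK|), giving 82.22°.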